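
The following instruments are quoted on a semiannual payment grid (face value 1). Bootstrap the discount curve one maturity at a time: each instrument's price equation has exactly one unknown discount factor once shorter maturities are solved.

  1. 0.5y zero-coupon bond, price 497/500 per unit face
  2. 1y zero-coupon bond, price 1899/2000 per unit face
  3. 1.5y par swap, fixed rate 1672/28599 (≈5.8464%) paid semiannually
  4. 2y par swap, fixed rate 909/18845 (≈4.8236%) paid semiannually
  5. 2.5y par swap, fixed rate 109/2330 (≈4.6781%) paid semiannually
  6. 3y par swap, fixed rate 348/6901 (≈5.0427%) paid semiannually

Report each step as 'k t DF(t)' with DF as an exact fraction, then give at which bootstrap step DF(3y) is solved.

1 1/2 497/500
2 1 1899/2000
3 3/2 2291/2500
4 2 9091/10000
5 5/2 891/1000
6 3 538/625
DF(3y) is solved at step 6

step 1 [0.5y] zero: DF = P = 497/500 ≈ 0.994000
step 2 [1y] zero: DF = P = 1899/2000 ≈ 0.949500
step 3 [1.5y] swap r/2=836/28599: DF=(1 − 836/28599·(0.994000+0.949500))/(1+836/28599) = 2291/2500 ≈ 0.916400
step 4 [2y] swap r/2=909/37690: DF=(1 − 909/37690·(0.994000+0.949500+0.916400))/(1+909/37690) = 9091/10000 ≈ 0.909100
step 5 [2.5y] swap r/2=109/4660: DF=(1 − 109/4660·(0.994000+0.949500+0.916400+0.909100))/(1+109/4660) = 891/1000 ≈ 0.891000
step 6 [3y] swap r/2=174/6901: DF=(1 − 174/6901·(0.994000+0.949500+0.916400+0.909100+0.891000))/(1+174/6901) = 538/625 ≈ 0.860800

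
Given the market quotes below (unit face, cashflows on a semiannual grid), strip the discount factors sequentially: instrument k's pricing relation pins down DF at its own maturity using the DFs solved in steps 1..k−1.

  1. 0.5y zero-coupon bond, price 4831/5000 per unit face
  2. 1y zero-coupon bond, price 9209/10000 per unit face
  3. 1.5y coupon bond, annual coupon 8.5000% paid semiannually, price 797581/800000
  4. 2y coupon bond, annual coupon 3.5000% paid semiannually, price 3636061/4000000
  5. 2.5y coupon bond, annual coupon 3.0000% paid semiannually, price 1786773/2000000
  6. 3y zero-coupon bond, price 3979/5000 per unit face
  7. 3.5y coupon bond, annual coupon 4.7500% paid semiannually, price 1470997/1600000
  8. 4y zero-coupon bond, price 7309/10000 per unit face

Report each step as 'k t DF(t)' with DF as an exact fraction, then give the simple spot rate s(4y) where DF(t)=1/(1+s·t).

1 1/2 4831/5000
2 1 9209/10000
3 3/2 4397/5000
4 2 4229/5000
5 5/2 2067/2500
6 3 3979/5000
7 7/2 3883/5000
8 4 7309/10000
s(4y) = (1/(7309/10000) − 1)/(4) = 2691/29236 ≈ 9.2044%

step 1 [0.5y] zero: DF = P = 4831/5000 ≈ 0.966200
step 2 [1y] zero: DF = P = 9209/10000 ≈ 0.920900
step 3 [1.5y] bond c/2=17/400: DF=(797581/800000 − 17/400·(0.966200+0.920900))/(1+17/400) = 4397/5000 ≈ 0.879400
step 4 [2y] bond c/2=7/400: DF=(3636061/4000000 − 7/400·(0.966200+0.920900+0.879400))/(1+7/400) = 4229/5000 ≈ 0.845800
step 5 [2.5y] bond c/2=3/200: DF=(1786773/2000000 − 3/200·(0.966200+0.920900+0.879400+0.845800))/(1+3/200) = 2067/2500 ≈ 0.826800
step 6 [3y] zero: DF = P = 3979/5000 ≈ 0.795800
step 7 [3.5y] bond c/2=19/800: DF=(1470997/1600000 − 19/800·(0.966200+0.920900+0.879400+0.845800+0.826800+0.795800))/(1+19/800) = 3883/5000 ≈ 0.776600
step 8 [4y] zero: DF = P = 7309/10000 ≈ 0.730900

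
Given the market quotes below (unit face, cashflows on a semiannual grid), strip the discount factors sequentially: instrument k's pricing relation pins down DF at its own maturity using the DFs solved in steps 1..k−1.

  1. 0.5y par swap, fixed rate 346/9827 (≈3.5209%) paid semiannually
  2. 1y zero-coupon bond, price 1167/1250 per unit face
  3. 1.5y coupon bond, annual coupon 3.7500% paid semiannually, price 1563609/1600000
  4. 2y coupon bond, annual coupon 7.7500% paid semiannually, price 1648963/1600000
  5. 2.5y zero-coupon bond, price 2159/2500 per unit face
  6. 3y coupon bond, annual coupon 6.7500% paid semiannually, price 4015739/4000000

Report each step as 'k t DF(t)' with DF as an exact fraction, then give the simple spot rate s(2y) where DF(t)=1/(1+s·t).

step 1 [0.5y] swap r/2=173/9827: DF=(1 − 173/9827·(0))/(1+173/9827) = 9827/10000 ≈ 0.982700
step 2 [1y] zero: DF = P = 1167/1250 ≈ 0.933600
step 3 [1.5y] bond c/2=3/160: DF=(1563609/1600000 − 3/160·(0.982700+0.933600))/(1+3/160) = 231/250 ≈ 0.924000
step 4 [2y] bond c/2=31/800: DF=(1648963/1600000 − 31/800·(0.982700+0.933600+0.924000))/(1+31/800) = 4431/5000 ≈ 0.886200
step 5 [2.5y] zero: DF = P = 2159/2500 ≈ 0.863600
step 6 [3y] bond c/2=27/800: DF=(4015739/4000000 − 27/800·(0.982700+0.933600+0.924000+0.886200+0.863600))/(1+27/800) = 8213/10000 ≈ 0.821300

1 1/2 9827/10000
2 1 1167/1250
3 3/2 231/250
4 2 4431/5000
5 5/2 2159/2500
6 3 8213/10000
s(2y) = (1/(4431/5000) − 1)/(2) = 569/8862 ≈ 6.4207%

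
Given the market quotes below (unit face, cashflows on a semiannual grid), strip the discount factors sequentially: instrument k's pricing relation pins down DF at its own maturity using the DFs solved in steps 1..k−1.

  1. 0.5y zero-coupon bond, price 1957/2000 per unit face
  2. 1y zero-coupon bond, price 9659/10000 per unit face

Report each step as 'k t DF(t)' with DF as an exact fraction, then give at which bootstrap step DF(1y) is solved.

step 1 [0.5y] zero: DF = P = 1957/2000 ≈ 0.978500
step 2 [1y] zero: DF = P = 9659/10000 ≈ 0.965900

1 1/2 1957/2000
2 1 9659/10000
DF(1y) is solved at step 2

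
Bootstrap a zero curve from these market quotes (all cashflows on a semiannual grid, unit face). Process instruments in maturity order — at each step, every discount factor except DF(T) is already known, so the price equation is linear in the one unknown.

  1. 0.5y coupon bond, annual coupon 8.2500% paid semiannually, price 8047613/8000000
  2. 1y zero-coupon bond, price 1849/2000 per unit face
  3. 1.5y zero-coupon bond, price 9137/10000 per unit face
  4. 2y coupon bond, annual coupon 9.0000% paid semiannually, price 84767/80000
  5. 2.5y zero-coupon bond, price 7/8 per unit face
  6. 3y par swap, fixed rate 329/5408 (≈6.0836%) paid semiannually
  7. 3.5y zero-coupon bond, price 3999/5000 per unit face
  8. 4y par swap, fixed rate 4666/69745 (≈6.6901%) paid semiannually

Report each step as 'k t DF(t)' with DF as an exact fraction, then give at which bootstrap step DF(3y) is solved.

step 1 [0.5y] bond c/2=33/800: DF=(8047613/8000000 − 33/800·(0))/(1+33/800) = 9661/10000 ≈ 0.966100
step 2 [1y] zero: DF = P = 1849/2000 ≈ 0.924500
step 3 [1.5y] zero: DF = P = 9137/10000 ≈ 0.913700
step 4 [2y] bond c/2=9/200: DF=(84767/80000 − 9/200·(0.966100+0.924500+0.913700))/(1+9/200) = 2233/2500 ≈ 0.893200
step 5 [2.5y] zero: DF = P = 7/8 ≈ 0.875000
step 6 [3y] swap r/2=329/10816: DF=(1 − 329/10816·(0.966100+0.924500+0.913700+0.893200+0.875000))/(1+329/10816) = 1671/2000 ≈ 0.835500
step 7 [3.5y] zero: DF = P = 3999/5000 ≈ 0.799800
step 8 [4y] swap r/2=2333/69745: DF=(1 − 2333/69745·(0.966100+0.924500+0.913700+0.893200+0.875000+0.835500+0.799800))/(1+2333/69745) = 7667/10000 ≈ 0.766700

1 1/2 9661/10000
2 1 1849/2000
3 3/2 9137/10000
4 2 2233/2500
5 5/2 7/8
6 3 1671/2000
7 7/2 3999/5000
8 4 7667/10000
DF(3y) is solved at step 6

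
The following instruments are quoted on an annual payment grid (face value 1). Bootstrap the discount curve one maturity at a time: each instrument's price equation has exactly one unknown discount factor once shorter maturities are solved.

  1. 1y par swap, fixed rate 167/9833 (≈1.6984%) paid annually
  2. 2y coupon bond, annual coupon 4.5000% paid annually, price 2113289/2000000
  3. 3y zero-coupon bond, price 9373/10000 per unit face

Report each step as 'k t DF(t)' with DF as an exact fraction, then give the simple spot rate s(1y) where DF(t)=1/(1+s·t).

1 1 9833/10000
2 2 1211/1250
3 3 9373/10000
s(1y) = (1/(9833/10000) − 1)/(1) = 167/9833 ≈ 1.6984%

step 1 [1y] swap r/1=167/9833: DF=(1 − 167/9833·(0))/(1+167/9833) = 9833/10000 ≈ 0.983300
step 2 [2y] bond c/1=9/200: DF=(2113289/2000000 − 9/200·(0.983300))/(1+9/200) = 1211/1250 ≈ 0.968800
step 3 [3y] zero: DF = P = 9373/10000 ≈ 0.937300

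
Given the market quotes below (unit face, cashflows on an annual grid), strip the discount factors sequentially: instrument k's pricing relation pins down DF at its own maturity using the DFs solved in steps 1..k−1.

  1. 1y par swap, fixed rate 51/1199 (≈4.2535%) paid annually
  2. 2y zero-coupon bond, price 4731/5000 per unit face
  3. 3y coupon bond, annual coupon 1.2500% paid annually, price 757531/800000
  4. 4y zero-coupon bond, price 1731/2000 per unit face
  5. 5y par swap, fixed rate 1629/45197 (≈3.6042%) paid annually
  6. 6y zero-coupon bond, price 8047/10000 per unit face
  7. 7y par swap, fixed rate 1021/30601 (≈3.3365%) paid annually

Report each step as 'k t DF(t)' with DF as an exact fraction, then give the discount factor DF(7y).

1 1 1199/1250
2 2 4731/5000
3 3 9117/10000
4 4 1731/2000
5 5 8371/10000
6 6 8047/10000
7 7 3979/5000
DF(7y) = 3979/5000 ≈ 0.795800

step 1 [1y] swap r/1=51/1199: DF=(1 − 51/1199·(0))/(1+51/1199) = 1199/1250 ≈ 0.959200
step 2 [2y] zero: DF = P = 4731/5000 ≈ 0.946200
step 3 [3y] bond c/1=1/80: DF=(757531/800000 − 1/80·(0.959200+0.946200))/(1+1/80) = 9117/10000 ≈ 0.911700
step 4 [4y] zero: DF = P = 1731/2000 ≈ 0.865500
step 5 [5y] swap r/1=1629/45197: DF=(1 − 1629/45197·(0.959200+0.946200+0.911700+0.865500))/(1+1629/45197) = 8371/10000 ≈ 0.837100
step 6 [6y] zero: DF = P = 8047/10000 ≈ 0.804700
step 7 [7y] swap r/1=1021/30601: DF=(1 − 1021/30601·(0.959200+0.946200+0.911700+0.865500+0.837100+0.804700))/(1+1021/30601) = 3979/5000 ≈ 0.795800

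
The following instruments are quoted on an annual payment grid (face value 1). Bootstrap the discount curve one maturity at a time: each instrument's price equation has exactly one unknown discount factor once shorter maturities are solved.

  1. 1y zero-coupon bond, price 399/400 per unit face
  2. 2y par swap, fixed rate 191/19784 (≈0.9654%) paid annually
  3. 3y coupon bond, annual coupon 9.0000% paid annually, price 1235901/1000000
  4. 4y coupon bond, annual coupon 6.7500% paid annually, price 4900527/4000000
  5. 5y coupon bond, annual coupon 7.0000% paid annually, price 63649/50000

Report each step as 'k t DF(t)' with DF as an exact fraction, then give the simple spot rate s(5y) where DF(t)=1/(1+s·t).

step 1 [1y] zero: DF = P = 399/400 ≈ 0.997500
step 2 [2y] swap r/1=191/19784: DF=(1 − 191/19784·(0.997500))/(1+191/19784) = 9809/10000 ≈ 0.980900
step 3 [3y] bond c/1=9/100: DF=(1235901/1000000 − 9/100·(0.997500+0.980900))/(1+9/100) = 1941/2000 ≈ 0.970500
step 4 [4y] bond c/1=27/400: DF=(4900527/4000000 − 27/400·(0.997500+0.980900+0.970500))/(1+27/400) = 2403/2500 ≈ 0.961200
step 5 [5y] bond c/1=7/100: DF=(63649/50000 − 7/100·(0.997500+0.980900+0.970500+0.961200))/(1+7/100) = 9339/10000 ≈ 0.933900

1 1 399/400
2 2 9809/10000
3 3 1941/2000
4 4 2403/2500
5 5 9339/10000
s(5y) = (1/(9339/10000) − 1)/(5) = 661/46695 ≈ 1.4156%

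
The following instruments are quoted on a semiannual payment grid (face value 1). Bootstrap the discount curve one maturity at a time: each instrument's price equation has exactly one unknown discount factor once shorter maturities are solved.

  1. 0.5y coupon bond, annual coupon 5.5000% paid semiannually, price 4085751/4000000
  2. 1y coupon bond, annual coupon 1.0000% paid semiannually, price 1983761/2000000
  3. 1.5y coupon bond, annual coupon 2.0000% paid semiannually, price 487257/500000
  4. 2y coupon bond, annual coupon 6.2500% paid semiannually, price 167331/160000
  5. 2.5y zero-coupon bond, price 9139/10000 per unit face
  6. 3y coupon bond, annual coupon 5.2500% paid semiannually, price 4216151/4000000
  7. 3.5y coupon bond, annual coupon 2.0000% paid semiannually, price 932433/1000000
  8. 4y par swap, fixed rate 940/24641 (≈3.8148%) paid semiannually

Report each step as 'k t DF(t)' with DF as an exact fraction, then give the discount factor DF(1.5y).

step 1 [0.5y] bond c/2=11/400: DF=(4085751/4000000 − 11/400·(0))/(1+11/400) = 9941/10000 ≈ 0.994100
step 2 [1y] bond c/2=1/200: DF=(1983761/2000000 − 1/200·(0.994100))/(1+1/200) = 491/500 ≈ 0.982000
step 3 [1.5y] bond c/2=1/100: DF=(487257/500000 − 1/100·(0.994100+0.982000))/(1+1/100) = 9453/10000 ≈ 0.945300
step 4 [2y] bond c/2=1/32: DF=(167331/160000 − 1/32·(0.994100+0.982000+0.945300))/(1+1/32) = 1157/1250 ≈ 0.925600
step 5 [2.5y] zero: DF = P = 9139/10000 ≈ 0.913900
step 6 [3y] bond c/2=21/800: DF=(4216151/4000000 − 21/800·(0.994100+0.982000+0.945300+0.925600+0.913900))/(1+21/800) = 9053/10000 ≈ 0.905300
step 7 [3.5y] bond c/2=1/100: DF=(932433/1000000 − 1/100·(0.994100+0.982000+0.945300+0.925600+0.913900+0.905300))/(1+1/100) = 8671/10000 ≈ 0.867100
step 8 [4y] swap r/2=470/24641: DF=(1 − 470/24641·(0.994100+0.982000+0.945300+0.925600+0.913900+0.905300+0.867100))/(1+470/24641) = 859/1000 ≈ 0.859000

1 1/2 9941/10000
2 1 491/500
3 3/2 9453/10000
4 2 1157/1250
5 5/2 9139/10000
6 3 9053/10000
7 7/2 8671/10000
8 4 859/1000
DF(1.5y) = 9453/10000 ≈ 0.945300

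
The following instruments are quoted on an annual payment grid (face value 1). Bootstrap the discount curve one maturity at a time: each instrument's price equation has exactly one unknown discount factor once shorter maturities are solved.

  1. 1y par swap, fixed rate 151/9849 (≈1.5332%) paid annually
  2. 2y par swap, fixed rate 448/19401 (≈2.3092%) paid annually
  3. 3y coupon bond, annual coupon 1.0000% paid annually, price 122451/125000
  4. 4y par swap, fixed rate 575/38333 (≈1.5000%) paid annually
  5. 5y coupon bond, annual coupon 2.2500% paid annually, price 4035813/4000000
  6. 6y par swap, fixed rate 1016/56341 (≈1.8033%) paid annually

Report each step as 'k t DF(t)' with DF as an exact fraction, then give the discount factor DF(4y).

step 1 [1y] swap r/1=151/9849: DF=(1 − 151/9849·(0))/(1+151/9849) = 9849/10000 ≈ 0.984900
step 2 [2y] swap r/1=448/19401: DF=(1 − 448/19401·(0.984900))/(1+448/19401) = 597/625 ≈ 0.955200
step 3 [3y] bond c/1=1/100: DF=(122451/125000 − 1/100·(0.984900+0.955200))/(1+1/100) = 9507/10000 ≈ 0.950700
step 4 [4y] swap r/1=575/38333: DF=(1 − 575/38333·(0.984900+0.955200+0.950700))/(1+575/38333) = 377/400 ≈ 0.942500
step 5 [5y] bond c/1=9/400: DF=(4035813/4000000 − 9/400·(0.984900+0.955200+0.950700+0.942500))/(1+9/400) = 564/625 ≈ 0.902400
step 6 [6y] swap r/1=1016/56341: DF=(1 − 1016/56341·(0.984900+0.955200+0.950700+0.942500+0.902400))/(1+1016/56341) = 1123/1250 ≈ 0.898400

1 1 9849/10000
2 2 597/625
3 3 9507/10000
4 4 377/400
5 5 564/625
6 6 1123/1250
DF(4y) = 377/400 ≈ 0.942500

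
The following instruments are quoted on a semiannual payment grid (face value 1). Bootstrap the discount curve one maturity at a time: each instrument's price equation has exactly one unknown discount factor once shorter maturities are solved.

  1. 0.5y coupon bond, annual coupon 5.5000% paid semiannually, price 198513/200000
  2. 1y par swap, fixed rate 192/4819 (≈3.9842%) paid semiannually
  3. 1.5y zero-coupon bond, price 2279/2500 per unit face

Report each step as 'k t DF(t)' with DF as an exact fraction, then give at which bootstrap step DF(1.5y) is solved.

1 1/2 483/500
2 1 601/625
3 3/2 2279/2500
DF(1.5y) is solved at step 3

step 1 [0.5y] bond c/2=11/400: DF=(198513/200000 − 11/400·(0))/(1+11/400) = 483/500 ≈ 0.966000
step 2 [1y] swap r/2=96/4819: DF=(1 − 96/4819·(0.966000))/(1+96/4819) = 601/625 ≈ 0.961600
step 3 [1.5y] zero: DF = P = 2279/2500 ≈ 0.911600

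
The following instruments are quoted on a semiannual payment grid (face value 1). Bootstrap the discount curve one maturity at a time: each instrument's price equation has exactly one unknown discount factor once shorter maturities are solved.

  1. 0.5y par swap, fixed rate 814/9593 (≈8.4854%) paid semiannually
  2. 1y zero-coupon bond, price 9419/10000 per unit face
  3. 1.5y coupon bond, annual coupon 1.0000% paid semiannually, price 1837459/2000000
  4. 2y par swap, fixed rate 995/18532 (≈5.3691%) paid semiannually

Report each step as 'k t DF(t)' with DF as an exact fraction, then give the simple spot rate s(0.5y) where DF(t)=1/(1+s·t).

1 1/2 9593/10000
2 1 9419/10000
3 3/2 9047/10000
4 2 1801/2000
s(0.5y) = (1/(9593/10000) − 1)/(1/2) = 814/9593 ≈ 8.4854%

step 1 [0.5y] swap r/2=407/9593: DF=(1 − 407/9593·(0))/(1+407/9593) = 9593/10000 ≈ 0.959300
step 2 [1y] zero: DF = P = 9419/10000 ≈ 0.941900
step 3 [1.5y] bond c/2=1/200: DF=(1837459/2000000 − 1/200·(0.959300+0.941900))/(1+1/200) = 9047/10000 ≈ 0.904700
step 4 [2y] swap r/2=995/37064: DF=(1 − 995/37064·(0.959300+0.941900+0.904700))/(1+995/37064) = 1801/2000 ≈ 0.900500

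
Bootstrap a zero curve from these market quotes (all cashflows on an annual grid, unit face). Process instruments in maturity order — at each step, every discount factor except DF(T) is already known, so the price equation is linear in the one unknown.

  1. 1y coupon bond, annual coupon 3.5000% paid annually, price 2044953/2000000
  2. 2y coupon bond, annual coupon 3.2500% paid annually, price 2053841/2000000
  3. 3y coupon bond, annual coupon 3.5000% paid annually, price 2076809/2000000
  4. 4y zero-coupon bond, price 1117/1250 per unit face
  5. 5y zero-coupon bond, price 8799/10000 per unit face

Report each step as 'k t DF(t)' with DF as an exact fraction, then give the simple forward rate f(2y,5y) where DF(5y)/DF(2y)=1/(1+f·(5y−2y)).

step 1 [1y] bond c/1=7/200: DF=(2044953/2000000 − 7/200·(0))/(1+7/200) = 9879/10000 ≈ 0.987900
step 2 [2y] bond c/1=13/400: DF=(2053841/2000000 − 13/400·(0.987900))/(1+13/400) = 1927/2000 ≈ 0.963500
step 3 [3y] bond c/1=7/200: DF=(2076809/2000000 − 7/200·(0.987900+0.963500))/(1+7/200) = 9373/10000 ≈ 0.937300
step 4 [4y] zero: DF = P = 1117/1250 ≈ 0.893600
step 5 [5y] zero: DF = P = 8799/10000 ≈ 0.879900

1 1 9879/10000
2 2 1927/2000
3 3 9373/10000
4 4 1117/1250
5 5 8799/10000
f(2y,5y) = ((1927/2000)/(8799/10000) − 1)/(3) = 836/26397 ≈ 3.1670%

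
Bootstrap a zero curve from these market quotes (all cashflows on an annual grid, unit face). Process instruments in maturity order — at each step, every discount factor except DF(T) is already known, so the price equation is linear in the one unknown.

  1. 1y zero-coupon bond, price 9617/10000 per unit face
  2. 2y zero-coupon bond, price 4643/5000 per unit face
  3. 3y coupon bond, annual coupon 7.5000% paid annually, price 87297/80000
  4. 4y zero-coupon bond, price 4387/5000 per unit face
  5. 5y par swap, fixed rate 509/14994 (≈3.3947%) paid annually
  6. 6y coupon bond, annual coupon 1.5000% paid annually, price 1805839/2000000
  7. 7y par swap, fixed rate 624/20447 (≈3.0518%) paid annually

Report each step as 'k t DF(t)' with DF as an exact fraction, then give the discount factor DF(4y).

1 1 9617/10000
2 2 4643/5000
3 3 552/625
4 4 4387/5000
5 5 8473/10000
6 6 8231/10000
7 7 508/625
DF(4y) = 4387/5000 ≈ 0.877400

step 1 [1y] zero: DF = P = 9617/10000 ≈ 0.961700
step 2 [2y] zero: DF = P = 4643/5000 ≈ 0.928600
step 3 [3y] bond c/1=3/40: DF=(87297/80000 − 3/40·(0.961700+0.928600))/(1+3/40) = 552/625 ≈ 0.883200
step 4 [4y] zero: DF = P = 4387/5000 ≈ 0.877400
step 5 [5y] swap r/1=509/14994: DF=(1 − 509/14994·(0.961700+0.928600+0.883200+0.877400))/(1+509/14994) = 8473/10000 ≈ 0.847300
step 6 [6y] bond c/1=3/200: DF=(1805839/2000000 − 3/200·(0.961700+0.928600+0.883200+0.877400+0.847300))/(1+3/200) = 8231/10000 ≈ 0.823100
step 7 [7y] swap r/1=624/20447: DF=(1 − 624/20447·(0.961700+0.928600+0.883200+0.877400+0.847300+0.823100))/(1+624/20447) = 508/625 ≈ 0.812800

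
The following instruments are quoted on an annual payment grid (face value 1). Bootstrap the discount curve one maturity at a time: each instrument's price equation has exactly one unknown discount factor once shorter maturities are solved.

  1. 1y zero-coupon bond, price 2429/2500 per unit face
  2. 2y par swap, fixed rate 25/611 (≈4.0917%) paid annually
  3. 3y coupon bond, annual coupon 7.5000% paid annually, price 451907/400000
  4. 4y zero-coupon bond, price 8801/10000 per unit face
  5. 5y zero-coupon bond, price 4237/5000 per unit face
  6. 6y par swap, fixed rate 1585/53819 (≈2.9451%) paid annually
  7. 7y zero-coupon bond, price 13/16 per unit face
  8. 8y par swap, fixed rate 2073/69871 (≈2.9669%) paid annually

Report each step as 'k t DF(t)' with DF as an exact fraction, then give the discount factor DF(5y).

1 1 2429/2500
2 2 369/400
3 3 2297/2500
4 4 8801/10000
5 5 4237/5000
6 6 1683/2000
7 7 13/16
8 8 7927/10000
DF(5y) = 4237/5000 ≈ 0.847400

step 1 [1y] zero: DF = P = 2429/2500 ≈ 0.971600
step 2 [2y] swap r/1=25/611: DF=(1 − 25/611·(0.971600))/(1+25/611) = 369/400 ≈ 0.922500
step 3 [3y] bond c/1=3/40: DF=(451907/400000 − 3/40·(0.971600+0.922500))/(1+3/40) = 2297/2500 ≈ 0.918800
step 4 [4y] zero: DF = P = 8801/10000 ≈ 0.880100
step 5 [5y] zero: DF = P = 4237/5000 ≈ 0.847400
step 6 [6y] swap r/1=1585/53819: DF=(1 − 1585/53819·(0.971600+0.922500+0.918800+0.880100+0.847400))/(1+1585/53819) = 1683/2000 ≈ 0.841500
step 7 [7y] zero: DF = P = 13/16 ≈ 0.812500
step 8 [8y] swap r/1=2073/69871: DF=(1 − 2073/69871·(0.971600+0.922500+0.918800+0.880100+0.847400+0.841500+0.812500))/(1+2073/69871) = 7927/10000 ≈ 0.792700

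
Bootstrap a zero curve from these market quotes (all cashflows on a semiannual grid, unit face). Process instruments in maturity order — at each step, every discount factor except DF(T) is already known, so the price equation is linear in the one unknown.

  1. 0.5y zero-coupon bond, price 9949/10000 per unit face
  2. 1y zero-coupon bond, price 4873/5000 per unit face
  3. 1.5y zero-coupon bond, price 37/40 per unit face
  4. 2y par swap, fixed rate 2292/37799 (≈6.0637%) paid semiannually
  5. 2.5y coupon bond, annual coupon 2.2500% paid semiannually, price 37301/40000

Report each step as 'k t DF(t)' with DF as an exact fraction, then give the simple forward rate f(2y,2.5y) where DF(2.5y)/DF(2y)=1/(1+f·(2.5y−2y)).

1 1/2 9949/10000
2 1 4873/5000
3 3/2 37/40
4 2 4427/5000
5 5/2 8801/10000
f(2y,2.5y) = ((4427/5000)/(8801/10000) − 1)/(1/2) = 106/8801 ≈ 1.2044%

step 1 [0.5y] zero: DF = P = 9949/10000 ≈ 0.994900
step 2 [1y] zero: DF = P = 4873/5000 ≈ 0.974600
step 3 [1.5y] zero: DF = P = 37/40 ≈ 0.925000
step 4 [2y] swap r/2=1146/37799: DF=(1 − 1146/37799·(0.994900+0.974600+0.925000))/(1+1146/37799) = 4427/5000 ≈ 0.885400
step 5 [2.5y] bond c/2=9/800: DF=(37301/40000 − 9/800·(0.994900+0.974600+0.925000+0.885400))/(1+9/800) = 8801/10000 ≈ 0.880100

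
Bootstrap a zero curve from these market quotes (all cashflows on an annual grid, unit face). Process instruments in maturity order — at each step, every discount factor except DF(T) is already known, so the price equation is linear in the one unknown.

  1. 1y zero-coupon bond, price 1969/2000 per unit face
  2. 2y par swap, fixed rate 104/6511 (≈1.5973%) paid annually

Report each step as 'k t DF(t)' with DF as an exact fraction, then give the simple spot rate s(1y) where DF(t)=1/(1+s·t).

step 1 [1y] zero: DF = P = 1969/2000 ≈ 0.984500
step 2 [2y] swap r/1=104/6511: DF=(1 − 104/6511·(0.984500))/(1+104/6511) = 1211/1250 ≈ 0.968800

1 1 1969/2000
2 2 1211/1250
s(1y) = (1/(1969/2000) − 1)/(1) = 31/1969 ≈ 1.5744%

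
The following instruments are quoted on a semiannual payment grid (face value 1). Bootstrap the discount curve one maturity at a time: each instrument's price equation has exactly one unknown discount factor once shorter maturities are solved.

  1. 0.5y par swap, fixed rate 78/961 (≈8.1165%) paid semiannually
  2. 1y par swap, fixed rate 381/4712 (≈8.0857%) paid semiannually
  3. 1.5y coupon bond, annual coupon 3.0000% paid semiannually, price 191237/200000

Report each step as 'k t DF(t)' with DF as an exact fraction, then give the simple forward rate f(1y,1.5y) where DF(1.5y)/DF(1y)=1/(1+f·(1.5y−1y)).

1 1/2 961/1000
2 1 4619/5000
3 3/2 4571/5000
f(1y,1.5y) = ((4619/5000)/(4571/5000) − 1)/(1/2) = 96/4571 ≈ 2.1002%

step 1 [0.5y] swap r/2=39/961: DF=(1 − 39/961·(0))/(1+39/961) = 961/1000 ≈ 0.961000
step 2 [1y] swap r/2=381/9424: DF=(1 − 381/9424·(0.961000))/(1+381/9424) = 4619/5000 ≈ 0.923800
step 3 [1.5y] bond c/2=3/200: DF=(191237/200000 − 3/200·(0.961000+0.923800))/(1+3/200) = 4571/5000 ≈ 0.914200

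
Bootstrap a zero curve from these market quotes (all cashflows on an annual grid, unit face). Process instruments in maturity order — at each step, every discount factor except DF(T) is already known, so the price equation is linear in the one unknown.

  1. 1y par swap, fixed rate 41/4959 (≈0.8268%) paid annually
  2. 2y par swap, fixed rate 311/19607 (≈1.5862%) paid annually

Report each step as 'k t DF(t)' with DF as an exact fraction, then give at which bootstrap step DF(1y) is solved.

step 1 [1y] swap r/1=41/4959: DF=(1 − 41/4959·(0))/(1+41/4959) = 4959/5000 ≈ 0.991800
step 2 [2y] swap r/1=311/19607: DF=(1 − 311/19607·(0.991800))/(1+311/19607) = 9689/10000 ≈ 0.968900

1 1 4959/5000
2 2 9689/10000
DF(1y) is solved at step 1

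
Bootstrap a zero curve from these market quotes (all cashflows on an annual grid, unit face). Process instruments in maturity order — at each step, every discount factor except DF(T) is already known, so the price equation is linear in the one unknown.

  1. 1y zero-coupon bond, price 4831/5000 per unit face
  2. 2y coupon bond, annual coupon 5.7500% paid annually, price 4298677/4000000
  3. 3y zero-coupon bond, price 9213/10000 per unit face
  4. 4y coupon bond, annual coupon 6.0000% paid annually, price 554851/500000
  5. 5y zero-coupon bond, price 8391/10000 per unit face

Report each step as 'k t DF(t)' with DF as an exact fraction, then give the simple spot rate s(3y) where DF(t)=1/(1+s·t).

1 1 4831/5000
2 2 9637/10000
3 3 9213/10000
4 4 1771/2000
5 5 8391/10000
s(3y) = (1/(9213/10000) − 1)/(3) = 787/27639 ≈ 2.8474%

step 1 [1y] zero: DF = P = 4831/5000 ≈ 0.966200
step 2 [2y] bond c/1=23/400: DF=(4298677/4000000 − 23/400·(0.966200))/(1+23/400) = 9637/10000 ≈ 0.963700
step 3 [3y] zero: DF = P = 9213/10000 ≈ 0.921300
step 4 [4y] bond c/1=3/50: DF=(554851/500000 − 3/50·(0.966200+0.963700+0.921300))/(1+3/50) = 1771/2000 ≈ 0.885500
step 5 [5y] zero: DF = P = 8391/10000 ≈ 0.839100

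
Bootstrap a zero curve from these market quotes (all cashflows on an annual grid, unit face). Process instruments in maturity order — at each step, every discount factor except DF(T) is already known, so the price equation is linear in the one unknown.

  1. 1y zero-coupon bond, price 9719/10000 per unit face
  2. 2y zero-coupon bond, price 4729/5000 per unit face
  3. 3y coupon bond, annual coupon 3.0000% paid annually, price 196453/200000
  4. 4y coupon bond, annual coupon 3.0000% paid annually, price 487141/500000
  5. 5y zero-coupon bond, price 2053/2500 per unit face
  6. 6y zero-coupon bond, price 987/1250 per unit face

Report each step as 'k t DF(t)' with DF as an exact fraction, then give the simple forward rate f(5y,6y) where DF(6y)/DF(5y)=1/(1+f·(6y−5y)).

1 1 9719/10000
2 2 4729/5000
3 3 4489/5000
4 4 8639/10000
5 5 2053/2500
6 6 987/1250
f(5y,6y) = ((2053/2500)/(987/1250) − 1)/(1) = 79/1974 ≈ 4.0020%

step 1 [1y] zero: DF = P = 9719/10000 ≈ 0.971900
step 2 [2y] zero: DF = P = 4729/5000 ≈ 0.945800
step 3 [3y] bond c/1=3/100: DF=(196453/200000 − 3/100·(0.971900+0.945800))/(1+3/100) = 4489/5000 ≈ 0.897800
step 4 [4y] bond c/1=3/100: DF=(487141/500000 − 3/100·(0.971900+0.945800+0.897800))/(1+3/100) = 8639/10000 ≈ 0.863900
step 5 [5y] zero: DF = P = 2053/2500 ≈ 0.821200
step 6 [6y] zero: DF = P = 987/1250 ≈ 0.789600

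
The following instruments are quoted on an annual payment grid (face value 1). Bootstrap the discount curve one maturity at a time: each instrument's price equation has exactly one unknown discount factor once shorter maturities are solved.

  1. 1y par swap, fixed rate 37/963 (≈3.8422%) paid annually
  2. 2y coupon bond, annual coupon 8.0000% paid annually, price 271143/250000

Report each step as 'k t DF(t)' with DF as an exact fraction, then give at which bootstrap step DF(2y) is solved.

1 1 963/1000
2 2 9329/10000
DF(2y) is solved at step 2

step 1 [1y] swap r/1=37/963: DF=(1 − 37/963·(0))/(1+37/963) = 963/1000 ≈ 0.963000
step 2 [2y] bond c/1=2/25: DF=(271143/250000 − 2/25·(0.963000))/(1+2/25) = 9329/10000 ≈ 0.932900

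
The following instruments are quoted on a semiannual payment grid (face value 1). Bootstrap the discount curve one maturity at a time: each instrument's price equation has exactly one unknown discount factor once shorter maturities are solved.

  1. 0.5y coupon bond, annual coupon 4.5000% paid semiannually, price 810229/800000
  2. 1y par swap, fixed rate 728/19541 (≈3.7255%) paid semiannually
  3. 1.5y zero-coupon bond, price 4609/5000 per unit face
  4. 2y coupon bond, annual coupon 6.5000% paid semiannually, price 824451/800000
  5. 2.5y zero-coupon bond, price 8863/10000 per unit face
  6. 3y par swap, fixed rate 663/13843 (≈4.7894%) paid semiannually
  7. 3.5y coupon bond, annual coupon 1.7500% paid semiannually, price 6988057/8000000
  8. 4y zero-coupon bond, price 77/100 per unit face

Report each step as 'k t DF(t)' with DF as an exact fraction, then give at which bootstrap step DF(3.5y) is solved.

step 1 [0.5y] bond c/2=9/400: DF=(810229/800000 − 9/400·(0))/(1+9/400) = 1981/2000 ≈ 0.990500
step 2 [1y] swap r/2=364/19541: DF=(1 − 364/19541·(0.990500))/(1+364/19541) = 2409/2500 ≈ 0.963600
step 3 [1.5y] zero: DF = P = 4609/5000 ≈ 0.921800
step 4 [2y] bond c/2=13/400: DF=(824451/800000 − 13/400·(0.990500+0.963600+0.921800))/(1+13/400) = 2269/2500 ≈ 0.907600
step 5 [2.5y] zero: DF = P = 8863/10000 ≈ 0.886300
step 6 [3y] swap r/2=663/27686: DF=(1 − 663/27686·(0.990500+0.963600+0.921800+0.907600+0.886300))/(1+663/27686) = 4337/5000 ≈ 0.867400
step 7 [3.5y] bond c/2=7/800: DF=(6988057/8000000 − 7/800·(0.990500+0.963600+0.921800+0.907600+0.886300+0.867400))/(1+7/800) = 8179/10000 ≈ 0.817900
step 8 [4y] zero: DF = P = 77/100 ≈ 0.770000

1 1/2 1981/2000
2 1 2409/2500
3 3/2 4609/5000
4 2 2269/2500
5 5/2 8863/10000
6 3 4337/5000
7 7/2 8179/10000
8 4 77/100
DF(3.5y) is solved at step 7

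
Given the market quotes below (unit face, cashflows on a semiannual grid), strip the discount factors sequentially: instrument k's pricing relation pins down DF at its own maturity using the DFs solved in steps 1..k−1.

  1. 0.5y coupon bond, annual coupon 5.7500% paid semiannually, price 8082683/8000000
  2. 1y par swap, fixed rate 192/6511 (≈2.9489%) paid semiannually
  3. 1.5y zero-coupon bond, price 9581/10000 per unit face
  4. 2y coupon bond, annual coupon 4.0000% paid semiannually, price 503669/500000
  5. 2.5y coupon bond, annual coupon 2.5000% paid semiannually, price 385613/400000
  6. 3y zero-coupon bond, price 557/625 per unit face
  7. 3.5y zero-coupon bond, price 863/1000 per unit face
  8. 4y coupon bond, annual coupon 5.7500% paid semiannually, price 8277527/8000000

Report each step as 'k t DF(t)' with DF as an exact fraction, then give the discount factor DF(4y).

1 1/2 9821/10000
2 1 607/625
3 3/2 9581/10000
4 2 1861/2000
5 5/2 9047/10000
6 3 557/625
7 7/2 863/1000
8 4 8241/10000
DF(4y) = 8241/10000 ≈ 0.824100

step 1 [0.5y] bond c/2=23/800: DF=(8082683/8000000 − 23/800·(0))/(1+23/800) = 9821/10000 ≈ 0.982100
step 2 [1y] swap r/2=96/6511: DF=(1 − 96/6511·(0.982100))/(1+96/6511) = 607/625 ≈ 0.971200
step 3 [1.5y] zero: DF = P = 9581/10000 ≈ 0.958100
step 4 [2y] bond c/2=1/50: DF=(503669/500000 − 1/50·(0.982100+0.971200+0.958100))/(1+1/50) = 1861/2000 ≈ 0.930500
step 5 [2.5y] bond c/2=1/80: DF=(385613/400000 − 1/80·(0.982100+0.971200+0.958100+0.930500))/(1+1/80) = 9047/10000 ≈ 0.904700
step 6 [3y] zero: DF = P = 557/625 ≈ 0.891200
step 7 [3.5y] zero: DF = P = 863/1000 ≈ 0.863000
step 8 [4y] bond c/2=23/800: DF=(8277527/8000000 − 23/800·(0.982100+0.971200+0.958100+0.930500+0.904700+0.891200+0.863000))/(1+23/800) = 8241/10000 ≈ 0.824100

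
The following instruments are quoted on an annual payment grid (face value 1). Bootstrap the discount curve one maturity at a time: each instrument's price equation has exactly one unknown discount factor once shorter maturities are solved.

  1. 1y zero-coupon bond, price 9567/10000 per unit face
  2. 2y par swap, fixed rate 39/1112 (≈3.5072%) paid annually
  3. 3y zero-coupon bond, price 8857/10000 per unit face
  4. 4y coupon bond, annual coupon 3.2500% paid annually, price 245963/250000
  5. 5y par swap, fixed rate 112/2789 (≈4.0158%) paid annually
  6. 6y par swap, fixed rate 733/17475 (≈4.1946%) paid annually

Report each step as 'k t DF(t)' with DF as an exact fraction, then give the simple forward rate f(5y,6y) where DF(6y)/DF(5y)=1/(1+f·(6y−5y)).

1 1 9567/10000
2 2 9337/10000
3 3 8857/10000
4 4 1731/2000
5 5 513/625
6 6 7801/10000
f(5y,6y) = ((513/625)/(7801/10000) − 1)/(1) = 407/7801 ≈ 5.2173%

step 1 [1y] zero: DF = P = 9567/10000 ≈ 0.956700
step 2 [2y] swap r/1=39/1112: DF=(1 − 39/1112·(0.956700))/(1+39/1112) = 9337/10000 ≈ 0.933700
step 3 [3y] zero: DF = P = 8857/10000 ≈ 0.885700
step 4 [4y] bond c/1=13/400: DF=(245963/250000 − 13/400·(0.956700+0.933700+0.885700))/(1+13/400) = 1731/2000 ≈ 0.865500
step 5 [5y] swap r/1=112/2789: DF=(1 − 112/2789·(0.956700+0.933700+0.885700+0.865500))/(1+112/2789) = 513/625 ≈ 0.820800
step 6 [6y] swap r/1=733/17475: DF=(1 − 733/17475·(0.956700+0.933700+0.885700+0.865500+0.820800))/(1+733/17475) = 7801/10000 ≈ 0.780100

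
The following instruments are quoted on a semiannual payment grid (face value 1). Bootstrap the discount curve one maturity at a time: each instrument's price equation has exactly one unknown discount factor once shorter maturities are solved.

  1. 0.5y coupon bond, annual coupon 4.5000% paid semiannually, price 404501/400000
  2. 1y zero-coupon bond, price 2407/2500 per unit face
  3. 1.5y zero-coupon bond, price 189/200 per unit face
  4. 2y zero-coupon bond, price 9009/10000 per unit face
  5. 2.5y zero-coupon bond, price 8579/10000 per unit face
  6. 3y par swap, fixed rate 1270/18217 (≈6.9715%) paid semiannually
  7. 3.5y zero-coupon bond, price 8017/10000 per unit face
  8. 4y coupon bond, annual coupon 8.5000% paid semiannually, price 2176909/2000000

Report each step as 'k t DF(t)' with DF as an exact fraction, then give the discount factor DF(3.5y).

1 1/2 989/1000
2 1 2407/2500
3 3/2 189/200
4 2 9009/10000
5 5/2 8579/10000
6 3 1619/2000
7 7/2 8017/10000
8 4 3943/5000
DF(3.5y) = 8017/10000 ≈ 0.801700

step 1 [0.5y] bond c/2=9/400: DF=(404501/400000 − 9/400·(0))/(1+9/400) = 989/1000 ≈ 0.989000
step 2 [1y] zero: DF = P = 2407/2500 ≈ 0.962800
step 3 [1.5y] zero: DF = P = 189/200 ≈ 0.945000
step 4 [2y] zero: DF = P = 9009/10000 ≈ 0.900900
step 5 [2.5y] zero: DF = P = 8579/10000 ≈ 0.857900
step 6 [3y] swap r/2=635/18217: DF=(1 − 635/18217·(0.989000+0.962800+0.945000+0.900900+0.857900))/(1+635/18217) = 1619/2000 ≈ 0.809500
step 7 [3.5y] zero: DF = P = 8017/10000 ≈ 0.801700
step 8 [4y] bond c/2=17/400: DF=(2176909/2000000 − 17/400·(0.989000+0.962800+0.945000+0.900900+0.857900+0.809500+0.801700))/(1+17/400) = 3943/5000 ≈ 0.788600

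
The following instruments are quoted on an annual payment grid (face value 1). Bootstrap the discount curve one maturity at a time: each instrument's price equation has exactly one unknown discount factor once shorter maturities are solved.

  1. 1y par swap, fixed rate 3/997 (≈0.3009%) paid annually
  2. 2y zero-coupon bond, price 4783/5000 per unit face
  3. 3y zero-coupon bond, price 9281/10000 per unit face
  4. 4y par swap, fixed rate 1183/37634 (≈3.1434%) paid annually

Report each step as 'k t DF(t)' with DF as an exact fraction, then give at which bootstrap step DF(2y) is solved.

1 1 997/1000
2 2 4783/5000
3 3 9281/10000
4 4 8817/10000
DF(2y) is solved at step 2

step 1 [1y] swap r/1=3/997: DF=(1 − 3/997·(0))/(1+3/997) = 997/1000 ≈ 0.997000
step 2 [2y] zero: DF = P = 4783/5000 ≈ 0.956600
step 3 [3y] zero: DF = P = 9281/10000 ≈ 0.928100
step 4 [4y] swap r/1=1183/37634: DF=(1 − 1183/37634·(0.997000+0.956600+0.928100))/(1+1183/37634) = 8817/10000 ≈ 0.881700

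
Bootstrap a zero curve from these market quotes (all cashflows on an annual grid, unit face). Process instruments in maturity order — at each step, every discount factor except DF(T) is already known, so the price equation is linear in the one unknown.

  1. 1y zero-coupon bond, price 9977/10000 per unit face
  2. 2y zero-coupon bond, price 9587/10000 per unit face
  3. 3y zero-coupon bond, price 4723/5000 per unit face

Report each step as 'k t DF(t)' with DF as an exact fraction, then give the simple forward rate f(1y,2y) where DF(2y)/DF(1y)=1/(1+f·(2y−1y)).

step 1 [1y] zero: DF = P = 9977/10000 ≈ 0.997700
step 2 [2y] zero: DF = P = 9587/10000 ≈ 0.958700
step 3 [3y] zero: DF = P = 4723/5000 ≈ 0.944600

1 1 9977/10000
2 2 9587/10000
3 3 4723/5000
f(1y,2y) = ((9977/10000)/(9587/10000) − 1)/(1) = 390/9587 ≈ 4.0680%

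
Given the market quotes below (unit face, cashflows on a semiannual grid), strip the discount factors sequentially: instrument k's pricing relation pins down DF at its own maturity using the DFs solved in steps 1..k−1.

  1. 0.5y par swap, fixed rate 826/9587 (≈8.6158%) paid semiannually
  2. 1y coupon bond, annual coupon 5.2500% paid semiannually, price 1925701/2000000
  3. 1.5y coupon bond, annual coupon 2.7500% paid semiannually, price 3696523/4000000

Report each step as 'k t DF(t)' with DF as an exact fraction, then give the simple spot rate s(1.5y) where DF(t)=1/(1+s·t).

1 1/2 9587/10000
2 1 9137/10000
3 3/2 4431/5000
s(1.5y) = (1/(4431/5000) − 1)/(3/2) = 1138/13293 ≈ 8.5609%

step 1 [0.5y] swap r/2=413/9587: DF=(1 − 413/9587·(0))/(1+413/9587) = 9587/10000 ≈ 0.958700
step 2 [1y] bond c/2=21/800: DF=(1925701/2000000 − 21/800·(0.958700))/(1+21/800) = 9137/10000 ≈ 0.913700
step 3 [1.5y] bond c/2=11/800: DF=(3696523/4000000 − 11/800·(0.958700+0.913700))/(1+11/800) = 4431/5000 ≈ 0.886200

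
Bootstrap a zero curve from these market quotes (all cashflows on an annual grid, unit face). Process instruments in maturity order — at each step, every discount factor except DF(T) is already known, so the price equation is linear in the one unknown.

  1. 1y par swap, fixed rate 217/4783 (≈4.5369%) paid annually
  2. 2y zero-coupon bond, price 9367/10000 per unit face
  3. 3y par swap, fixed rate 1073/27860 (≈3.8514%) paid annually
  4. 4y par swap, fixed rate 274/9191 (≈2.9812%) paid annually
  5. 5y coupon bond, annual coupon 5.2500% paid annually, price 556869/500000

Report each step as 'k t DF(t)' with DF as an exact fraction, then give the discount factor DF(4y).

1 1 4783/5000
2 2 9367/10000
3 3 8927/10000
4 4 1113/1250
5 5 2187/2500
DF(4y) = 1113/1250 ≈ 0.890400

step 1 [1y] swap r/1=217/4783: DF=(1 − 217/4783·(0))/(1+217/4783) = 4783/5000 ≈ 0.956600
step 2 [2y] zero: DF = P = 9367/10000 ≈ 0.936700
step 3 [3y] swap r/1=1073/27860: DF=(1 − 1073/27860·(0.956600+0.936700))/(1+1073/27860) = 8927/10000 ≈ 0.892700
step 4 [4y] swap r/1=274/9191: DF=(1 − 274/9191·(0.956600+0.936700+0.892700))/(1+274/9191) = 1113/1250 ≈ 0.890400
step 5 [5y] bond c/1=21/400: DF=(556869/500000 − 21/400·(0.956600+0.936700+0.892700+0.890400))/(1+21/400) = 2187/2500 ≈ 0.874800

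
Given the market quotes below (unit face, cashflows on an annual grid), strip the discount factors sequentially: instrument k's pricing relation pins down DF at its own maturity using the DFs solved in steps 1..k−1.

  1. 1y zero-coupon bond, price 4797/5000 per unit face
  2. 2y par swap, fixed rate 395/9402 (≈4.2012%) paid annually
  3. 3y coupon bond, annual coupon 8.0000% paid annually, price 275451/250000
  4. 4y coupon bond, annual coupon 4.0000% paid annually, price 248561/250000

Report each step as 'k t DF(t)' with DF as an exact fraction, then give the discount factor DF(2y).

1 1 4797/5000
2 2 921/1000
3 3 8809/10000
4 4 4249/5000
DF(2y) = 921/1000 ≈ 0.921000

step 1 [1y] zero: DF = P = 4797/5000 ≈ 0.959400
step 2 [2y] swap r/1=395/9402: DF=(1 − 395/9402·(0.959400))/(1+395/9402) = 921/1000 ≈ 0.921000
step 3 [3y] bond c/1=2/25: DF=(275451/250000 − 2/25·(0.959400+0.921000))/(1+2/25) = 8809/10000 ≈ 0.880900
step 4 [4y] bond c/1=1/25: DF=(248561/250000 − 1/25·(0.959400+0.921000+0.880900))/(1+1/25) = 4249/5000 ≈ 0.849800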